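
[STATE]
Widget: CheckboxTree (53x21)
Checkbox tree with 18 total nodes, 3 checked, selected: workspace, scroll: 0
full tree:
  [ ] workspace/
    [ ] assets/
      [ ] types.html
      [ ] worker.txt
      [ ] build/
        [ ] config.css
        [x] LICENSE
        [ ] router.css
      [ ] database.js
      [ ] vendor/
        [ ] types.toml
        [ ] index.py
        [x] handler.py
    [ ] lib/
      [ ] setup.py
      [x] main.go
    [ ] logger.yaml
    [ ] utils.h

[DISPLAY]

>[-] workspace/                                      
   [-] assets/                                       
     [ ] types.html                                  
     [ ] worker.txt                                  
     [-] build/                                      
       [ ] config.css                                
       [x] LICENSE                                   
       [ ] router.css                                
     [ ] database.js                                 
     [-] vendor/                                     
       [ ] types.toml                                
       [ ] index.py                                  
       [x] handler.py                                
   [-] lib/                                          
     [ ] setup.py                                    
     [x] main.go                                     
   [ ] logger.yaml                                   
   [ ] utils.h                                       
                                                     
                                                     
                                                     


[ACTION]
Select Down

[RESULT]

 [-] workspace/                                      
>  [-] assets/                                       
     [ ] types.html                                  
     [ ] worker.txt                                  
     [-] build/                                      
       [ ] config.css                                
       [x] LICENSE                                   
       [ ] router.css                                
     [ ] database.js                                 
     [-] vendor/                                     
       [ ] types.toml                                
       [ ] index.py                                  
       [x] handler.py                                
   [-] lib/                                          
     [ ] setup.py                                    
     [x] main.go                                     
   [ ] logger.yaml                                   
   [ ] utils.h                                       
                                                     
                                                     
                                                     


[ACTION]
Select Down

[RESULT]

 [-] workspace/                                      
   [-] assets/                                       
>    [ ] types.html                                  
     [ ] worker.txt                                  
     [-] build/                                      
       [ ] config.css                                
       [x] LICENSE                                   
       [ ] router.css                                
     [ ] database.js                                 
     [-] vendor/                                     
       [ ] types.toml                                
       [ ] index.py                                  
       [x] handler.py                                
   [-] lib/                                          
     [ ] setup.py                                    
     [x] main.go                                     
   [ ] logger.yaml                                   
   [ ] utils.h                                       
                                                     
                                                     
                                                     


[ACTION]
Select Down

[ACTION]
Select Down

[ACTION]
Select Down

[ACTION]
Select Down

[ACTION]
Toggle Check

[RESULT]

 [-] workspace/                                      
   [-] assets/                                       
     [ ] types.html                                  
     [ ] worker.txt                                  
     [ ] build/                                      
       [ ] config.css                                
>      [ ] LICENSE                                   
       [ ] router.css                                
     [ ] database.js                                 
     [-] vendor/                                     
       [ ] types.toml                                
       [ ] index.py                                  
       [x] handler.py                                
   [-] lib/                                          
     [ ] setup.py                                    
     [x] main.go                                     
   [ ] logger.yaml                                   
   [ ] utils.h                                       
                                                     
                                                     
                                                     


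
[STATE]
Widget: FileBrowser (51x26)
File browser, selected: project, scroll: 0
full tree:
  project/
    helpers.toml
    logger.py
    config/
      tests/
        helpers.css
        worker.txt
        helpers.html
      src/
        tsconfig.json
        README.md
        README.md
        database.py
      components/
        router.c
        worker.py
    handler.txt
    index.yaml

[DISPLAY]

> [-] project/                                     
    helpers.toml                                   
    logger.py                                      
    [+] config/                                    
    handler.txt                                    
    index.yaml                                     
                                                   
                                                   
                                                   
                                                   
                                                   
                                                   
                                                   
                                                   
                                                   
                                                   
                                                   
                                                   
                                                   
                                                   
                                                   
                                                   
                                                   
                                                   
                                                   
                                                   


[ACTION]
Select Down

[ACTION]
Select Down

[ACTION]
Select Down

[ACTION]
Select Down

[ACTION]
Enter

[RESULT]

  [-] project/                                     
    helpers.toml                                   
    logger.py                                      
    [+] config/                                    
  > handler.txt                                    
    index.yaml                                     
                                                   
                                                   
                                                   
                                                   
                                                   
                                                   
                                                   
                                                   
                                                   
                                                   
                                                   
                                                   
                                                   
                                                   
                                                   
                                                   
                                                   
                                                   
                                                   
                                                   


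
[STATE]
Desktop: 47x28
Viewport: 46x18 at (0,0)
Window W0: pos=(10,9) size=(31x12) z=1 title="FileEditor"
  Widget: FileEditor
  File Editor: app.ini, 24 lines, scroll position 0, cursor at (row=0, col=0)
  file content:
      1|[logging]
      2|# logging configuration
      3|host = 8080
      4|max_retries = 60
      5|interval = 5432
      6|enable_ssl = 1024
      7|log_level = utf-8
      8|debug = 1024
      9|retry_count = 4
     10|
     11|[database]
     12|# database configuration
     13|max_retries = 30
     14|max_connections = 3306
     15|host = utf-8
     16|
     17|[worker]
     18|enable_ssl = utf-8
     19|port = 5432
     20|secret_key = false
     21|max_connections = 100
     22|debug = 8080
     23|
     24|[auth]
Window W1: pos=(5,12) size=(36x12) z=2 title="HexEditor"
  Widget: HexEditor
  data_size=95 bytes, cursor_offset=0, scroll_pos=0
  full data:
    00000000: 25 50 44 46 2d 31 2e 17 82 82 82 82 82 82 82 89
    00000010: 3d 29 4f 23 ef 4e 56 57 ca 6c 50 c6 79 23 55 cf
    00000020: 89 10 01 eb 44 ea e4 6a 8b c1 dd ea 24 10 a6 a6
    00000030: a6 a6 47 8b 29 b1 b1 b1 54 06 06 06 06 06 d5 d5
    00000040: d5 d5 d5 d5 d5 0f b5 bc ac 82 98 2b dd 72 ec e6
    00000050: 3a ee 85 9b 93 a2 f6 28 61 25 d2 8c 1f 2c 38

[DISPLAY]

                                              
                                              
                                              
                                              
                                              
                                              
                                              
                                              
                                              
          ┏━━━━━━━━━━━━━━━━━━━━━━━━━━━━━┓     
          ┃ FileEditor                  ┃     
          ┠─────────────────────────────┨     
     ┏━━━━━━━━━━━━━━━━━━━━━━━━━━━━━━━━━━┓     
     ┃ HexEditor                        ┃     
     ┠──────────────────────────────────┨     
     ┃00000000  25 50 44 46 2d 31 2e 17 ┃     
     ┃00000010  3d 29 4f 23 ef 4e 56 57 ┃     
     ┃00000020  89 10 01 eb 44 ea e4 6a ┃     


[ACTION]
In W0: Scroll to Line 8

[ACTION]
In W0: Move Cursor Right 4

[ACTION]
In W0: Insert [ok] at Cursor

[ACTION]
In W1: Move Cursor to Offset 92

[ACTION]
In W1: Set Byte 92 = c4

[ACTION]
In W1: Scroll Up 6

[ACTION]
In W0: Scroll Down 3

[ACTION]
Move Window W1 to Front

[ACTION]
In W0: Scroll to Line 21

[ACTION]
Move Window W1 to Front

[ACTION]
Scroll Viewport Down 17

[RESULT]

          ┃ FileEditor                  ┃     
          ┠─────────────────────────────┨     
     ┏━━━━━━━━━━━━━━━━━━━━━━━━━━━━━━━━━━┓     
     ┃ HexEditor                        ┃     
     ┠──────────────────────────────────┨     
     ┃00000000  25 50 44 46 2d 31 2e 17 ┃     
     ┃00000010  3d 29 4f 23 ef 4e 56 57 ┃     
     ┃00000020  89 10 01 eb 44 ea e4 6a ┃     
     ┃00000030  a6 a6 47 8b 29 b1 b1 b1 ┃     
     ┃00000040  d5 d5 d5 d5 d5 0f b5 bc ┃     
     ┃00000050  3a ee 85 9b 93 a2 f6 28 ┃     
     ┃                                  ┃     
     ┃                                  ┃     
     ┗━━━━━━━━━━━━━━━━━━━━━━━━━━━━━━━━━━┛     
                                              
                                              
                                              
                                              


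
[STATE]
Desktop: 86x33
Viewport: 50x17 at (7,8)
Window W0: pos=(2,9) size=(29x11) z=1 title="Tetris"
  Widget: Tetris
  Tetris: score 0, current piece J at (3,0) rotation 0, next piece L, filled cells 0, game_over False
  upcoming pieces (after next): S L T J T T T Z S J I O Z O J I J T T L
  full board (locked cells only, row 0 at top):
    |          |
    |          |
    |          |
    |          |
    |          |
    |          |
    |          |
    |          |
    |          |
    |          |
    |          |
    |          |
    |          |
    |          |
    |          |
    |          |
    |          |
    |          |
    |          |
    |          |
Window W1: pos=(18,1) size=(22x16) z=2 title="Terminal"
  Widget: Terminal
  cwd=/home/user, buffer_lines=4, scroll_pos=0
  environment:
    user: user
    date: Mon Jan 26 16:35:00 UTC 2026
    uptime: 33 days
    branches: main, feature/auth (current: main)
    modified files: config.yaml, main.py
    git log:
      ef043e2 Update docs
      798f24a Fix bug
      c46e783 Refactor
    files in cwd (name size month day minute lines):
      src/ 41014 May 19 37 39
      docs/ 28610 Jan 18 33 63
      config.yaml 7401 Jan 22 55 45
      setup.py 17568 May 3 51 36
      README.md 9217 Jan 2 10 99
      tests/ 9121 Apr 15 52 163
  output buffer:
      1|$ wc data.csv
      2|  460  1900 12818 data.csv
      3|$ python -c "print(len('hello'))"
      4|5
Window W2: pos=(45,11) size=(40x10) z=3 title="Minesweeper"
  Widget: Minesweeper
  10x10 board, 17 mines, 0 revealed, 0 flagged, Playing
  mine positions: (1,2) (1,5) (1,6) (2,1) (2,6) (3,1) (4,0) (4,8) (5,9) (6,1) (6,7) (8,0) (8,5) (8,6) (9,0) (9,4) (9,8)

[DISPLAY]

           ┃$ █                 ┃                 
━━━━━━━━━━━┃                    ┃                 
ris        ┃                    ┃                 
───────────┃                    ┃     ┏━━━━━━━━━━━
      │Next┃                    ┃     ┃ Minesweepe
      │  ▒ ┃                    ┃     ┠───────────
      │▒▒▒ ┃                    ┃     ┃■■■■■■■■■■ 
      │    ┃                    ┃     ┃■■■■■■■■■■ 
      │    ┗━━━━━━━━━━━━━━━━━━━━┛     ┃■■■■■■■■■■ 
      │                ┃              ┃■■■■■■■■■■ 
      │Score:          ┃              ┃■■■■■■■■■■ 
━━━━━━━━━━━━━━━━━━━━━━━┛              ┃■■■■■■■■■■ 
                                      ┗━━━━━━━━━━━
                                                  
                                                  
                                                  
                                                  


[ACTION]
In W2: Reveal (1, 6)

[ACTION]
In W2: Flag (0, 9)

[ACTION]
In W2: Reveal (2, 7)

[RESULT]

           ┃$ █                 ┃                 
━━━━━━━━━━━┃                    ┃                 
ris        ┃                    ┃                 
───────────┃                    ┃     ┏━━━━━━━━━━━
      │Next┃                    ┃     ┃ Minesweepe
      │  ▒ ┃                    ┃     ┠───────────
      │▒▒▒ ┃                    ┃     ┃■■■■■■■■■■ 
      │    ┃                    ┃     ┃■■✹■■✹✹■■■ 
      │    ┗━━━━━━━━━━━━━━━━━━━━┛     ┃■✹■■■■✹■■■ 
      │                ┃              ┃■✹■■■■■■■■ 
      │Score:          ┃              ┃✹■■■■■■■✹■ 
━━━━━━━━━━━━━━━━━━━━━━━┛              ┃■■■■■■■■■✹ 
                                      ┗━━━━━━━━━━━
                                                  
                                                  
                                                  
                                                  


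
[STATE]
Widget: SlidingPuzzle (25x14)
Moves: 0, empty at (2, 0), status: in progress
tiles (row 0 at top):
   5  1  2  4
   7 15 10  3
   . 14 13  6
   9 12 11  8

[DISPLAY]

┌────┬────┬────┬────┐    
│  5 │  1 │  2 │  4 │    
├────┼────┼────┼────┤    
│  7 │ 15 │ 10 │  3 │    
├────┼────┼────┼────┤    
│    │ 14 │ 13 │  6 │    
├────┼────┼────┼────┤    
│  9 │ 12 │ 11 │  8 │    
└────┴────┴────┴────┘    
Moves: 0                 
                         
                         
                         
                         


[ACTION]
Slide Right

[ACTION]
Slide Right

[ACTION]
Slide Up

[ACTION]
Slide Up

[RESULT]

┌────┬────┬────┬────┐    
│  5 │  1 │  2 │  4 │    
├────┼────┼────┼────┤    
│  7 │ 15 │ 10 │  3 │    
├────┼────┼────┼────┤    
│  9 │ 14 │ 13 │  6 │    
├────┼────┼────┼────┤    
│    │ 12 │ 11 │  8 │    
└────┴────┴────┴────┘    
Moves: 1                 
                         
                         
                         
                         


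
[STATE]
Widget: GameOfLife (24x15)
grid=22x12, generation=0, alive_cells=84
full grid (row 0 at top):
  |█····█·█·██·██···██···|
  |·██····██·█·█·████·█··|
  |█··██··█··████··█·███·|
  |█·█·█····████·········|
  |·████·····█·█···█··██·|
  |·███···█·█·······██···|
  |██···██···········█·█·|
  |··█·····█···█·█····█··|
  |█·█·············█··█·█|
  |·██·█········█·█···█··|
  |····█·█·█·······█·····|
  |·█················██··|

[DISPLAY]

Gen: 0                  
█····█·█·██·██···██···  
·██····██·█·█·████·█··  
█··██··█··████··█·███·  
█·█·█····████·········  
·████·····█·█···█··██·  
·███···█·█·······██···  
██···██···········█·█·  
··█·····█···█·█····█··  
█·█·············█··█·█  
·██·█········█·█···█··  
····█·█·█·······█·····  
·█················██··  
                        
                        


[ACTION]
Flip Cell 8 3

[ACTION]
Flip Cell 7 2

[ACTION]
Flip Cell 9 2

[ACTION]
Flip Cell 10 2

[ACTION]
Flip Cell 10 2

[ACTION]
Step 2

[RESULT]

Gen: 2                  
██·█··███····█·██·····  
█·████·█············█·  
█·█·███·█·····█·█·█·█·  
██··██··█·······█···█·  
····█·█·········█·····  
██···██·█·······█·····  
██···███··············  
█··█···█······█·······  
█···█·········█████·█·  
·█··██·········███··█·  
····██·············█··  
······················  
                        
                        


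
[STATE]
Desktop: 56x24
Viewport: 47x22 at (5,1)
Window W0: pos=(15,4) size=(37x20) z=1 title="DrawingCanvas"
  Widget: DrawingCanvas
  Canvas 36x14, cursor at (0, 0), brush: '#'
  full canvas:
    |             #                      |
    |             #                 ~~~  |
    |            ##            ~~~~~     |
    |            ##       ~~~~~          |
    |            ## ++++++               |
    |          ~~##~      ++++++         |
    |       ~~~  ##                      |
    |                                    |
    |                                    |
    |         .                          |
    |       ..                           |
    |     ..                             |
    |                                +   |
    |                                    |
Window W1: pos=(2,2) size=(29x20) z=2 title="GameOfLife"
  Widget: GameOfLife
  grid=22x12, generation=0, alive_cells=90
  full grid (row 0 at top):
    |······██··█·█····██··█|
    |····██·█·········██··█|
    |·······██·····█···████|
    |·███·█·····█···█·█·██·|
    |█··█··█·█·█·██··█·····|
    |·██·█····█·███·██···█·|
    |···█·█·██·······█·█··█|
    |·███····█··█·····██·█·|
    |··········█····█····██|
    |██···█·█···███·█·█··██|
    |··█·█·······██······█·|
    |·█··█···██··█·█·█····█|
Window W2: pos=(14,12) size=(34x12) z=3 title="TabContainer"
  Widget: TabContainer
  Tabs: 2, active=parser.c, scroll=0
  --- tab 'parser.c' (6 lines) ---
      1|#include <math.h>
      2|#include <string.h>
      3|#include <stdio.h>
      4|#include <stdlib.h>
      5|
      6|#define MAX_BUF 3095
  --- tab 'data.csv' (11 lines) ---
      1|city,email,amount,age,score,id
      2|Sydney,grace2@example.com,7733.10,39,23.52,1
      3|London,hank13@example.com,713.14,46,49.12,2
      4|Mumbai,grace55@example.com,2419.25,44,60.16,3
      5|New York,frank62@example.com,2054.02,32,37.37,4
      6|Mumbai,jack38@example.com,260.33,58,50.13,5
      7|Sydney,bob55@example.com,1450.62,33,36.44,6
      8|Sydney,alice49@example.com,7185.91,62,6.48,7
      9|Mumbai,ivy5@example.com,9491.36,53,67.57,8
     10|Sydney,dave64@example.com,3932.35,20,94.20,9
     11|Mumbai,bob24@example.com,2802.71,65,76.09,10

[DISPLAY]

                                               
━━━━━━━━━━━━━━━━━━━━━━━━━┓                     
ameOfLife                ┃                     
─────────────────────────┨━━━━━━━━━━━━━━━━━━━━┓
n: 0                     ┃                    ┃
····██··█·█····██··█     ┃────────────────────┨
··██·█·········██··█     ┃                    ┃
·····██·····█···████     ┃                ~~~ ┃
██·█·····█···█·█·██·     ┃           ~~~~~    ┃
·█··█·█·█·██··█·····     ┃      ~~~~~         ┃
█·█····█·███·██···█·     ┃++++++              ┃
·█·█·██··┏━━━━━━━━━━━━━━━━━━━━━━━━━━━━━━━━┓   ┃
██····█··┃ TabContainer                   ┃   ┃
········█┠────────────────────────────────┨   ┃
···█·█···┃[parser.c]│ data.csv            ┃   ┃
█·█······┃────────────────────────────────┃   ┃
··█···██·┃#include <math.h>               ┃   ┃
         ┃#include <string.h>             ┃   ┃
         ┃#include <stdio.h>              ┃+  ┃
         ┃#include <stdlib.h>             ┃   ┃
━━━━━━━━━┃                                ┃   ┃
         ┃#define MAX_BUF 3095            ┃   ┃


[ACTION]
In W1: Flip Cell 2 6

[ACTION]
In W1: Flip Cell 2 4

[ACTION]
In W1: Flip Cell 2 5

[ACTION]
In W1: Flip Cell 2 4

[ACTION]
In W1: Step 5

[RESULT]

                                               
━━━━━━━━━━━━━━━━━━━━━━━━━┓                     
ameOfLife                ┃                     
─────────────────────────┨━━━━━━━━━━━━━━━━━━━━┓
n: 5                     ┃                    ┃
···█···█············     ┃────────────────────┨
██···████···········     ┃                    ┃
██·█·█···█··········     ┃                ~~~ ┃
···█·██·············     ┃           ~~~~~    ┃
··█··█···█········██     ┃      ~~~~~         ┃
█··██·█··██······█··     ┃++++++              ┃
···█·██··┏━━━━━━━━━━━━━━━━━━━━━━━━━━━━━━━━┓   ┃
···████··┃ TabContainer                   ┃   ┃
·█····███┠────────────────────────────────┨   ┃
█······██┃[parser.c]│ data.csv            ┃   ┃
·······█·┃────────────────────────────────┃   ┃
·········┃#include <math.h>               ┃   ┃
         ┃#include <string.h>             ┃   ┃
         ┃#include <stdio.h>              ┃+  ┃
         ┃#include <stdlib.h>             ┃   ┃
━━━━━━━━━┃                                ┃   ┃
         ┃#define MAX_BUF 3095            ┃   ┃


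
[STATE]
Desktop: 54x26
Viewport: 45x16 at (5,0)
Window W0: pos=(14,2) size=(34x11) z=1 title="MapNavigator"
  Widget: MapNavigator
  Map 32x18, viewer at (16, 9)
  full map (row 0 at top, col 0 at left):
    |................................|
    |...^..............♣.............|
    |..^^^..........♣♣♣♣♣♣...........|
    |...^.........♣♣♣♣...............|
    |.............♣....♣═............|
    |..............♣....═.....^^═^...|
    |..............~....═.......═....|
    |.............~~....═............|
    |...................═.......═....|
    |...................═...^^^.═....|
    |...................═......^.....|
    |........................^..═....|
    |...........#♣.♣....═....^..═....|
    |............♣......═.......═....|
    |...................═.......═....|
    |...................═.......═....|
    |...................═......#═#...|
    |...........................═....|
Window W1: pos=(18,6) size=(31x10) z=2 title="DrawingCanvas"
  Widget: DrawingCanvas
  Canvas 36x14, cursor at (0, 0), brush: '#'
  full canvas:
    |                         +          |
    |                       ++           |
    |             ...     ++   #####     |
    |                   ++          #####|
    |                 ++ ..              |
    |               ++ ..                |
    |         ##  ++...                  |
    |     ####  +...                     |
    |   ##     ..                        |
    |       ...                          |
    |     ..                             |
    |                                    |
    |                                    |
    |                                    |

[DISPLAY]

                                             
                                             
         ┏━━━━━━━━━━━━━━━━━━━━━━━━━━━━━━━━┓  
         ┃ MapNavigator                   ┃  
         ┠────────────────────────────────┨  
         ┃..............~....═.......═....┃  
         ┃...┏━━━━━━━━━━━━━━━━━━━━━━━━━━━━━┓ 
         ┃...┃ DrawingCanvas               ┃ 
         ┃...┠─────────────────────────────┨ 
         ┃...┃+                        +   ┃ 
         ┃...┃                       ++    ┃ 
         ┃...┃             ...     ++   ###┃ 
         ┗━━━┃                   ++        ┃ 
             ┃                 ++ ..       ┃ 
             ┃               ++ ..         ┃ 
             ┗━━━━━━━━━━━━━━━━━━━━━━━━━━━━━┛ 


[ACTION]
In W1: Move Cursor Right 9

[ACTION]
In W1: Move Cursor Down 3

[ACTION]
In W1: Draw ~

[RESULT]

                                             
                                             
         ┏━━━━━━━━━━━━━━━━━━━━━━━━━━━━━━━━┓  
         ┃ MapNavigator                   ┃  
         ┠────────────────────────────────┨  
         ┃..............~....═.......═....┃  
         ┃...┏━━━━━━━━━━━━━━━━━━━━━━━━━━━━━┓ 
         ┃...┃ DrawingCanvas               ┃ 
         ┃...┠─────────────────────────────┨ 
         ┃...┃                         +   ┃ 
         ┃...┃                       ++    ┃ 
         ┃...┃             ...     ++   ###┃ 
         ┗━━━┃         ~         ++        ┃ 
             ┃                 ++ ..       ┃ 
             ┃               ++ ..         ┃ 
             ┗━━━━━━━━━━━━━━━━━━━━━━━━━━━━━┛ 


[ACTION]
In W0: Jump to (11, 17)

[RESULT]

                                             
                                             
         ┏━━━━━━━━━━━━━━━━━━━━━━━━━━━━━━━━┓  
         ┃ MapNavigator                   ┃  
         ┠────────────────────────────────┨  
         ┃     ...................═.......┃  
         ┃   ┏━━━━━━━━━━━━━━━━━━━━━━━━━━━━━┓ 
         ┃   ┃ DrawingCanvas               ┃ 
         ┃   ┠─────────────────────────────┨ 
         ┃   ┃                         +   ┃ 
         ┃   ┃                       ++    ┃ 
         ┃   ┃             ...     ++   ###┃ 
         ┗━━━┃         ~         ++        ┃ 
             ┃                 ++ ..       ┃ 
             ┃               ++ ..         ┃ 
             ┗━━━━━━━━━━━━━━━━━━━━━━━━━━━━━┛ 


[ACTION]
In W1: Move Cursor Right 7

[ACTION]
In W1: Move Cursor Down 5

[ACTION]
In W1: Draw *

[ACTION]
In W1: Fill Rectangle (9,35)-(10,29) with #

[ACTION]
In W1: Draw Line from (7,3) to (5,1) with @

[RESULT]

                                             
                                             
         ┏━━━━━━━━━━━━━━━━━━━━━━━━━━━━━━━━┓  
         ┃ MapNavigator                   ┃  
         ┠────────────────────────────────┨  
         ┃     ...................═.......┃  
         ┃   ┏━━━━━━━━━━━━━━━━━━━━━━━━━━━━━┓ 
         ┃   ┃ DrawingCanvas               ┃ 
         ┃   ┠─────────────────────────────┨ 
         ┃   ┃                         +   ┃ 
         ┃   ┃                       ++    ┃ 
         ┃   ┃             ...     ++   ###┃ 
         ┗━━━┃         ~         ++        ┃ 
             ┃                 ++ ..       ┃ 
             ┃ @             ++ ..         ┃ 
             ┗━━━━━━━━━━━━━━━━━━━━━━━━━━━━━┛ 


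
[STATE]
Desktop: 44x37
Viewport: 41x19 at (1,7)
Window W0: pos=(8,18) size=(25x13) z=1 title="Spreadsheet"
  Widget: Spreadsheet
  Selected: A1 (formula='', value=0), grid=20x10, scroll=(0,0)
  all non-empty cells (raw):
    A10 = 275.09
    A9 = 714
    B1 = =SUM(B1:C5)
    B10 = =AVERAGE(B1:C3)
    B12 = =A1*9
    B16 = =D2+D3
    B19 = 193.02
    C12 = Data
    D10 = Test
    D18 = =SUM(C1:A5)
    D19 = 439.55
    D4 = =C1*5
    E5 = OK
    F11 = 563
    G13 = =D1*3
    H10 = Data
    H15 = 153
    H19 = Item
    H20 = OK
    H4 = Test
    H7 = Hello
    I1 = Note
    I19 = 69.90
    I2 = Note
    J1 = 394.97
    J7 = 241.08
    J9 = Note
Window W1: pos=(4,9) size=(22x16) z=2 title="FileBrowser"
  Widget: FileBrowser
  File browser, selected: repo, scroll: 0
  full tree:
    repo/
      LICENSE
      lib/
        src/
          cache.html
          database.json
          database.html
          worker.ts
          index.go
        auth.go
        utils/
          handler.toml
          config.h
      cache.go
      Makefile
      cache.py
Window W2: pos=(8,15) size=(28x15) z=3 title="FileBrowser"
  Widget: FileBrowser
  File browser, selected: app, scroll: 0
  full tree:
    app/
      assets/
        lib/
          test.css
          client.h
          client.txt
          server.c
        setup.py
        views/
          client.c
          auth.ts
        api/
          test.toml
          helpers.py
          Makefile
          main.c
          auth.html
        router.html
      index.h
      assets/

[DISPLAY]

                                         
                                         
   ┏━━━━━━━━━━━━━━━━━━━━┓                
   ┃ FileBrowser        ┃                
   ┠────────────────────┨                
   ┃> [-] repo/         ┃                
   ┃    LICENSE         ┃                
   ┃    [+] lib/        ┃                
   ┃   ┏━━━━━━━━━━━━━━━━━━━━━━━━━━┓      
   ┃   ┃ FileBrowser              ┃      
   ┃   ┠──────────────────────────┨      
   ┃   ┃> [-] app/                ┃      
   ┃   ┃    [+] assets/           ┃      
   ┃   ┃    index.h               ┃      
   ┃   ┃    [+] assets/           ┃      
   ┃   ┃                          ┃      
   ┃   ┃                          ┃      
   ┗━━━┃                          ┃      
       ┃                          ┃      


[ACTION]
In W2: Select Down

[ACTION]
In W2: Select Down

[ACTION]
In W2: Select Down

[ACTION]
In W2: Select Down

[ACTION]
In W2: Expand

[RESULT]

                                         
                                         
   ┏━━━━━━━━━━━━━━━━━━━━┓                
   ┃ FileBrowser        ┃                
   ┠────────────────────┨                
   ┃> [-] repo/         ┃                
   ┃    LICENSE         ┃                
   ┃    [+] lib/        ┃                
   ┃   ┏━━━━━━━━━━━━━━━━━━━━━━━━━━┓      
   ┃   ┃ FileBrowser              ┃      
   ┃   ┠──────────────────────────┨      
   ┃   ┃  [-] app/                ┃      
   ┃   ┃    [-] assets/           ┃      
   ┃   ┃      [+] lib/            ┃      
   ┃   ┃    > setup.py            ┃      
   ┃   ┃      [+] views/          ┃      
   ┃   ┃      [+] api/            ┃      
   ┗━━━┃      router.html         ┃      
       ┃    index.h               ┃      


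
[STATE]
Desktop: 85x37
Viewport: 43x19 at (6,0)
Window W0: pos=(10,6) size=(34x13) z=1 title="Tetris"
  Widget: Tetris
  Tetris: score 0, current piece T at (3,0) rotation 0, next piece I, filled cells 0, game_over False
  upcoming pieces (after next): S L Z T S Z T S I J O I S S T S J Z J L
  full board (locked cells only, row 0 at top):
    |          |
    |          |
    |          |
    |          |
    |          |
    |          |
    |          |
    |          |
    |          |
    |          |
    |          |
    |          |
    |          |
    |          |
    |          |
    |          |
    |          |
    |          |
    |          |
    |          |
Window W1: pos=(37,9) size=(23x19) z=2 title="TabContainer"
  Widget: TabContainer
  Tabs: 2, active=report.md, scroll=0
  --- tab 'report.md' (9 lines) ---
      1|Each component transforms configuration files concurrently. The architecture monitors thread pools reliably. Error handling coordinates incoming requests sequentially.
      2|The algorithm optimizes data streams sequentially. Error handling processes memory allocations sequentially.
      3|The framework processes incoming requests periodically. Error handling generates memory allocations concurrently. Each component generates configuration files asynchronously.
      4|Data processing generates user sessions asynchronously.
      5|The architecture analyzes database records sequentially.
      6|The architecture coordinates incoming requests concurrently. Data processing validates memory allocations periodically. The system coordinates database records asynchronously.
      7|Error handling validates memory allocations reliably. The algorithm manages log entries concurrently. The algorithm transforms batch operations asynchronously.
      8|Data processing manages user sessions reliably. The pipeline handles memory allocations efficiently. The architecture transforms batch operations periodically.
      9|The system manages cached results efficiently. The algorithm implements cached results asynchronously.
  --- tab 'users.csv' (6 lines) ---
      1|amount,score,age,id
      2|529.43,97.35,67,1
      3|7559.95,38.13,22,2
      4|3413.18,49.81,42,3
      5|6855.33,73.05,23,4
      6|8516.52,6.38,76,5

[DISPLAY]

                                           
                                           
                                           
                                           
                                           
                                           
    ┏━━━━━━━━━━━━━━━━━━━━━━━━━━━━━━━━┓     
    ┃ Tetris                         ┃     
    ┠────────────────────────────────┨     
    ┃          │Next:          ┏━━━━━━━━━━━
    ┃          │████           ┃ TabContain
    ┃          │               ┠───────────
    ┃          │               ┃[report.md]
    ┃          │               ┃───────────
    ┃          │               ┃Each compon
    ┃          │Score:         ┃The algorit
    ┃          │0              ┃The framewo
    ┃          │               ┃Data proces
    ┗━━━━━━━━━━━━━━━━━━━━━━━━━━┃The archite


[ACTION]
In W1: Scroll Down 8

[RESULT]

                                           
                                           
                                           
                                           
                                           
                                           
    ┏━━━━━━━━━━━━━━━━━━━━━━━━━━━━━━━━┓     
    ┃ Tetris                         ┃     
    ┠────────────────────────────────┨     
    ┃          │Next:          ┏━━━━━━━━━━━
    ┃          │████           ┃ TabContain
    ┃          │               ┠───────────
    ┃          │               ┃[report.md]
    ┃          │               ┃───────────
    ┃          │               ┃The system 
    ┃          │Score:         ┃           
    ┃          │0              ┃           
    ┃          │               ┃           
    ┗━━━━━━━━━━━━━━━━━━━━━━━━━━┃           


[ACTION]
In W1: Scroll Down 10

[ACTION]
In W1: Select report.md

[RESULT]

                                           
                                           
                                           
                                           
                                           
                                           
    ┏━━━━━━━━━━━━━━━━━━━━━━━━━━━━━━━━┓     
    ┃ Tetris                         ┃     
    ┠────────────────────────────────┨     
    ┃          │Next:          ┏━━━━━━━━━━━
    ┃          │████           ┃ TabContain
    ┃          │               ┠───────────
    ┃          │               ┃[report.md]
    ┃          │               ┃───────────
    ┃          │               ┃Each compon
    ┃          │Score:         ┃The algorit
    ┃          │0              ┃The framewo
    ┃          │               ┃Data proces
    ┗━━━━━━━━━━━━━━━━━━━━━━━━━━┃The archite


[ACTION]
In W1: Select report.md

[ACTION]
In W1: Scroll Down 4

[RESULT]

                                           
                                           
                                           
                                           
                                           
                                           
    ┏━━━━━━━━━━━━━━━━━━━━━━━━━━━━━━━━┓     
    ┃ Tetris                         ┃     
    ┠────────────────────────────────┨     
    ┃          │Next:          ┏━━━━━━━━━━━
    ┃          │████           ┃ TabContain
    ┃          │               ┠───────────
    ┃          │               ┃[report.md]
    ┃          │               ┃───────────
    ┃          │               ┃The archite
    ┃          │Score:         ┃The archite
    ┃          │0              ┃Error handl
    ┃          │               ┃Data proces
    ┗━━━━━━━━━━━━━━━━━━━━━━━━━━┃The system 
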